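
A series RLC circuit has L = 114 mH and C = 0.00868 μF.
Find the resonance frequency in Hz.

Step 1 — Resonance condition Im(Z)=0 gives ω₀ = 1/√(LC).
Step 2 — ω₀ = 1/√(0.114·8.68e-09) = 3.179e+04 rad/s.
Step 3 — f₀ = ω₀/(2π) = 5060 Hz.

f₀ = 5060 Hz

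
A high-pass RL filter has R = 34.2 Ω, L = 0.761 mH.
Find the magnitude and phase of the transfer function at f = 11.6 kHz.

Step 1 — Angular frequency: ω = 2π·1.16e+04 = 7.288e+04 rad/s.
Step 2 — Transfer function: H(jω) = jωL/(R + jωL).
Step 3 — Numerator jωL = j·55.47; denominator R + jωL = 34.2 + j55.47.
Step 4 — H = 0.7245 + j0.4467.
Step 5 — Magnitude: |H| = 0.8512 (-1.4 dB); phase: φ = 31.7°.

|H| = 0.8512 (-1.4 dB), φ = 31.7°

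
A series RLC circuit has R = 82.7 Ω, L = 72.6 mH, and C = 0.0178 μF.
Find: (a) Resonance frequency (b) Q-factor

Step 1 — Resonance condition Im(Z)=0 gives ω₀ = 1/√(LC).
Step 2 — ω₀ = 1/√(0.0726·1.78e-08) = 2.782e+04 rad/s.
Step 3 — f₀ = ω₀/(2π) = 4427 Hz.
Step 4 — Series Q: Q = ω₀L/R = 2.782e+04·0.0726/82.7 = 24.42.

(a) f₀ = 4427 Hz  (b) Q = 24.42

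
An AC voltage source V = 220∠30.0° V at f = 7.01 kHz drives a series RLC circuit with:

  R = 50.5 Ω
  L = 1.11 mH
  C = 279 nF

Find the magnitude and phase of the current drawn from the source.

Step 1 — Angular frequency: ω = 2π·f = 2π·7010 = 4.405e+04 rad/s.
Step 2 — Component impedances:
  R: Z = R = 50.5 Ω
  L: Z = jωL = j·4.405e+04·0.00111 = 0 + j48.89 Ω
  C: Z = 1/(jωC) = -j/(ω·C) = 0 - j81.38 Ω
Step 3 — Series combination: Z_total = R + L + C = 50.5 - j32.49 Ω = 60.05∠-32.8° Ω.
Step 4 — Source phasor: V = 220∠30.0° V = 190.5 + j110 V.
Step 5 — Ohm's law: I = V / Z_total = (190.5 + j110) / (50.5 - j32.49) = 1.677 + j3.257 A.
Step 6 — Convert to polar: |I| = 3.664 A, ∠I = 62.8°.

I = 3.664∠62.8° A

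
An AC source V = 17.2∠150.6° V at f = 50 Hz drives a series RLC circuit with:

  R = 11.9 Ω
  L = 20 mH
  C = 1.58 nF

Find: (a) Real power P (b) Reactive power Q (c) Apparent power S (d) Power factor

Step 1 — Angular frequency: ω = 2π·f = 2π·50 = 314.2 rad/s.
Step 2 — Component impedances:
  R: Z = R = 11.9 Ω
  L: Z = jωL = j·314.2·0.02 = 0 + j6.283 Ω
  C: Z = 1/(jωC) = -j/(ω·C) = 0 - j2.015e+06 Ω
Step 3 — Series combination: Z_total = R + L + C = 11.9 - j2.015e+06 Ω = 2.015e+06∠-90.0° Ω.
Step 4 — Source phasor: V = 17.2∠150.6° V = -14.98 + j8.444 V.
Step 5 — Current: I = V / Z = -4.191e-06 - j7.438e-06 A = 8.538e-06∠-119.4° A.
Step 6 — Complex power: S = V·I* = 8.674e-10 - j0.0001468 VA.
Step 7 — Real power: P = Re(S) = 8.674e-10 W.
Step 8 — Reactive power: Q = Im(S) = -0.0001468 VAR.
Step 9 — Apparent power: |S| = 0.0001468 VA.
Step 10 — Power factor: PF = P/|S| = 5.907e-06 (leading).

(a) P = 8.674e-10 W  (b) Q = -0.0001468 VAR  (c) S = 0.0001468 VA  (d) PF = 5.907e-06 (leading)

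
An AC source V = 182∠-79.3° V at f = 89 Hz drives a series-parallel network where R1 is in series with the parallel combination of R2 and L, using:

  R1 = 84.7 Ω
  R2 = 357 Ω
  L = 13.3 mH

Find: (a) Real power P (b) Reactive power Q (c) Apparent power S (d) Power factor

Step 1 — Angular frequency: ω = 2π·f = 2π·89 = 559.2 rad/s.
Step 2 — Component impedances:
  R1: Z = R = 84.7 Ω
  R2: Z = R = 357 Ω
  L: Z = jωL = j·559.2·0.0133 = 0 + j7.437 Ω
Step 3 — Parallel branch: R2 || L = 1/(1/R2 + 1/L) = 0.1549 + j7.434 Ω.
Step 4 — Series with R1: Z_total = R1 + (R2 || L) = 84.85 + j7.434 Ω = 85.18∠5.0° Ω.
Step 5 — Source phasor: V = 182∠-79.3° V = 33.79 - j178.8 V.
Step 6 — Current: I = V / Z = 0.212 - j2.126 A = 2.137∠-84.3° A.
Step 7 — Complex power: S = V·I* = 387.4 + j33.94 VA.
Step 8 — Real power: P = Re(S) = 387.4 W.
Step 9 — Reactive power: Q = Im(S) = 33.94 VAR.
Step 10 — Apparent power: |S| = 388.9 VA.
Step 11 — Power factor: PF = P/|S| = 0.9962 (lagging).

(a) P = 387.4 W  (b) Q = 33.94 VAR  (c) S = 388.9 VA  (d) PF = 0.9962 (lagging)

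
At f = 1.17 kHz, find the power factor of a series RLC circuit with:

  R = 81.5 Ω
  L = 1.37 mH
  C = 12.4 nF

Step 1 — Angular frequency: ω = 2π·f = 2π·1170 = 7351 rad/s.
Step 2 — Component impedances:
  R: Z = R = 81.5 Ω
  L: Z = jωL = j·7351·0.00137 = 0 + j10.07 Ω
  C: Z = 1/(jωC) = -j/(ω·C) = 0 - j1.097e+04 Ω
Step 3 — Series combination: Z_total = R + L + C = 81.5 - j1.096e+04 Ω = 1.096e+04∠-89.6° Ω.
Step 4 — Power factor: PF = cos(φ) = Re(Z)/|Z| = 81.5/1.096e+04 = 0.007436.
Step 5 — Type: Im(Z) = -1.096e+04 ⇒ leading (phase φ = -89.6°).

PF = 0.007436 (leading, φ = -89.6°)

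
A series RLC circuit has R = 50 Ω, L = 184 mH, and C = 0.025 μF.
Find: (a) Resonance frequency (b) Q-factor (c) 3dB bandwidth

Step 1 — Resonance condition Im(Z)=0 gives ω₀ = 1/√(LC).
Step 2 — ω₀ = 1/√(0.184·2.5e-08) = 1.474e+04 rad/s.
Step 3 — f₀ = ω₀/(2π) = 2347 Hz.
Step 4 — Series Q: Q = ω₀L/R = 1.474e+04·0.184/50 = 54.26.
Step 5 — 3dB bandwidth: Δω = ω₀/Q = 271.7 rad/s; BW = Δω/(2π) = 43.25 Hz.

(a) f₀ = 2347 Hz  (b) Q = 54.26  (c) BW = 43.25 Hz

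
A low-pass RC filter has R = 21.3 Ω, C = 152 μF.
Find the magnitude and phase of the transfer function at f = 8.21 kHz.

Step 1 — Angular frequency: ω = 2π·8210 = 5.158e+04 rad/s.
Step 2 — Transfer function: H(jω) = 1/(1 + jωRC).
Step 3 — Denominator: 1 + jωRC = 1 + j·5.158e+04·21.3·0.000152 = 1 + j167.
Step 4 — H = 3.585e-05 - j0.005987.
Step 5 — Magnitude: |H| = 0.005988 (-44.5 dB); phase: φ = -89.7°.

|H| = 0.005988 (-44.5 dB), φ = -89.7°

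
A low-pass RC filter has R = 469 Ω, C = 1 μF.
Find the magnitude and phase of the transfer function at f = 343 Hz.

Step 1 — Angular frequency: ω = 2π·343 = 2155 rad/s.
Step 2 — Transfer function: H(jω) = 1/(1 + jωRC).
Step 3 — Denominator: 1 + jωRC = 1 + j·2155·469·1e-06 = 1 + j1.011.
Step 4 — H = 0.4947 - j0.5.
Step 5 — Magnitude: |H| = 0.7033 (-3.1 dB); phase: φ = -45.3°.

|H| = 0.7033 (-3.1 dB), φ = -45.3°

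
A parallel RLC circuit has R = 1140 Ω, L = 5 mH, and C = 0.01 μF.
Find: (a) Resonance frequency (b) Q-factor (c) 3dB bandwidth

Step 1 — Resonance: ω₀ = 1/√(LC) = 1/√(0.005·1e-08) = 1.414e+05 rad/s.
Step 2 — f₀ = ω₀/(2π) = 2.251e+04 Hz.
Step 3 — Parallel Q: Q = R/(ω₀L) = 1140/(1.414e+05·0.005) = 1.612.
Step 4 — Bandwidth: Δω = ω₀/Q = 8.772e+04 rad/s; BW = Δω/(2π) = 1.396e+04 Hz.

(a) f₀ = 2.251e+04 Hz  (b) Q = 1.612  (c) BW = 1.396e+04 Hz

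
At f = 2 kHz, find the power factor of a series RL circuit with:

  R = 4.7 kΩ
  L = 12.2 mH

Step 1 — Angular frequency: ω = 2π·f = 2π·2000 = 1.257e+04 rad/s.
Step 2 — Component impedances:
  R: Z = R = 4700 Ω
  L: Z = jωL = j·1.257e+04·0.0122 = 0 + j153.3 Ω
Step 3 — Series combination: Z_total = R + L = 4700 + j153.3 Ω = 4702∠1.9° Ω.
Step 4 — Power factor: PF = cos(φ) = Re(Z)/|Z| = 4700/4702.5 = 0.9995.
Step 5 — Type: Im(Z) = 153.3 ⇒ lagging (phase φ = 1.9°).

PF = 0.9995 (lagging, φ = 1.9°)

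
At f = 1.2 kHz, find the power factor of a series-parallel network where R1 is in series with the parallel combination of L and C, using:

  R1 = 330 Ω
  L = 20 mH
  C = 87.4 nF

Step 1 — Angular frequency: ω = 2π·f = 2π·1200 = 7540 rad/s.
Step 2 — Component impedances:
  R1: Z = R = 330 Ω
  L: Z = jωL = j·7540·0.02 = 0 + j150.8 Ω
  C: Z = 1/(jωC) = -j/(ω·C) = 0 - j1517 Ω
Step 3 — Parallel branch: L || C = 1/(1/L + 1/C) = 0 + j167.4 Ω.
Step 4 — Series with R1: Z_total = R1 + (L || C) = 330 + j167.4 Ω = 370∠26.9° Ω.
Step 5 — Power factor: PF = cos(φ) = Re(Z)/|Z| = 330/370.05 = 0.8918.
Step 6 — Type: Im(Z) = 167.4 ⇒ lagging (phase φ = 26.9°).

PF = 0.8918 (lagging, φ = 26.9°)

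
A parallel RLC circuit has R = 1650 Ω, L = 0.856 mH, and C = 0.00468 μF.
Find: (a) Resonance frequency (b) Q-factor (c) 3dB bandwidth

Step 1 — Resonance: ω₀ = 1/√(LC) = 1/√(0.000856·4.68e-09) = 4.996e+05 rad/s.
Step 2 — f₀ = ω₀/(2π) = 7.952e+04 Hz.
Step 3 — Parallel Q: Q = R/(ω₀L) = 1650/(4.996e+05·0.000856) = 3.858.
Step 4 — Bandwidth: Δω = ω₀/Q = 1.295e+05 rad/s; BW = Δω/(2π) = 2.061e+04 Hz.

(a) f₀ = 7.952e+04 Hz  (b) Q = 3.858  (c) BW = 2.061e+04 Hz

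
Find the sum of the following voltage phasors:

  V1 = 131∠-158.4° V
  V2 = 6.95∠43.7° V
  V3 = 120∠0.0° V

Step 1 — Convert each phasor to rectangular form:
  V1 = 131·(cos(-158.4°) + j·sin(-158.4°)) = -121.8 - j48.22 V
  V2 = 6.95·(cos(43.7°) + j·sin(43.7°)) = 5.025 + j4.802 V
  V3 = 120·(cos(0.0°) + j·sin(0.0°)) = 120 V
Step 2 — Sum components: V_total = 3.224 - j43.42 V.
Step 3 — Convert to polar: |V_total| = 43.54 V, ∠V_total = -85.8°.

V_total = 43.54∠-85.8° V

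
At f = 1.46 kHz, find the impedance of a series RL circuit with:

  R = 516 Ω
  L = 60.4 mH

Step 1 — Angular frequency: ω = 2π·f = 2π·1460 = 9173 rad/s.
Step 2 — Component impedances:
  R: Z = R = 516 Ω
  L: Z = jωL = j·9173·0.0604 = 0 + j554.1 Ω
Step 3 — Series combination: Z_total = R + L = 516 + j554.1 Ω = 757.1∠47.0° Ω.

Z = 516 + j554.1 Ω = 757.1∠47.0° Ω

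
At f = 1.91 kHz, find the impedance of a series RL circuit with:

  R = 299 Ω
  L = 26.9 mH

Step 1 — Angular frequency: ω = 2π·f = 2π·1910 = 1.2e+04 rad/s.
Step 2 — Component impedances:
  R: Z = R = 299 Ω
  L: Z = jωL = j·1.2e+04·0.0269 = 0 + j322.8 Ω
Step 3 — Series combination: Z_total = R + L = 299 + j322.8 Ω = 440∠47.2° Ω.

Z = 299 + j322.8 Ω = 440∠47.2° Ω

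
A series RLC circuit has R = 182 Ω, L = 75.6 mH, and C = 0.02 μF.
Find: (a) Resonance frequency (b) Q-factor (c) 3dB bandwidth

Step 1 — Resonance: ω₀ = 1/√(LC) = 1/√(0.0756·2e-08) = 2.572e+04 rad/s.
Step 2 — f₀ = ω₀/(2π) = 4093 Hz.
Step 3 — Series Q: Q = ω₀L/R = 2.572e+04·0.0756/182 = 10.68.
Step 4 — Bandwidth: Δω = ω₀/Q = 2407 rad/s; BW = Δω/(2π) = 383.2 Hz.

(a) f₀ = 4093 Hz  (b) Q = 10.68  (c) BW = 383.2 Hz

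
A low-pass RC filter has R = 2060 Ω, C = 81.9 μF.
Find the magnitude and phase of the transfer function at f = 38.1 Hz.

Step 1 — Angular frequency: ω = 2π·38.1 = 239.4 rad/s.
Step 2 — Transfer function: H(jω) = 1/(1 + jωRC).
Step 3 — Denominator: 1 + jωRC = 1 + j·239.4·2060·8.19e-05 = 1 + j40.39.
Step 4 — H = 0.0006127 - j0.02474.
Step 5 — Magnitude: |H| = 0.02475 (-32.1 dB); phase: φ = -88.6°.

|H| = 0.02475 (-32.1 dB), φ = -88.6°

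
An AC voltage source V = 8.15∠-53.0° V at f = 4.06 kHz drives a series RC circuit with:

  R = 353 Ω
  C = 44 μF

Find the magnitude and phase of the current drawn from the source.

Step 1 — Angular frequency: ω = 2π·f = 2π·4060 = 2.551e+04 rad/s.
Step 2 — Component impedances:
  R: Z = R = 353 Ω
  C: Z = 1/(jωC) = -j/(ω·C) = 0 - j0.8909 Ω
Step 3 — Series combination: Z_total = R + C = 353 - j0.8909 Ω = 353∠-0.1° Ω.
Step 4 — Source phasor: V = 8.15∠-53.0° V = 4.905 - j6.509 V.
Step 5 — Ohm's law: I = V / Z_total = (4.905 - j6.509) / (353 - j0.8909) = 0.01394 - j0.0184 A.
Step 6 — Convert to polar: |I| = 0.02309 A, ∠I = -52.9°.

I = 0.02309∠-52.9° A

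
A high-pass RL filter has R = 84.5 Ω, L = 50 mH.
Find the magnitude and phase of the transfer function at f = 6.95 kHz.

Step 1 — Angular frequency: ω = 2π·6950 = 4.367e+04 rad/s.
Step 2 — Transfer function: H(jω) = jωL/(R + jωL).
Step 3 — Numerator jωL = j·2183; denominator R + jωL = 84.5 + j2183.
Step 4 — H = 0.9985 + j0.03864.
Step 5 — Magnitude: |H| = 0.9993 (-0.0 dB); phase: φ = 2.2°.

|H| = 0.9993 (-0.0 dB), φ = 2.2°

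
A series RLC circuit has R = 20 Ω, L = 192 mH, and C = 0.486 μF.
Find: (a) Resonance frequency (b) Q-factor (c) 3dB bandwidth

Step 1 — Resonance: ω₀ = 1/√(LC) = 1/√(0.192·4.86e-07) = 3274 rad/s.
Step 2 — f₀ = ω₀/(2π) = 521 Hz.
Step 3 — Series Q: Q = ω₀L/R = 3274·0.192/20 = 31.43.
Step 4 — Bandwidth: Δω = ω₀/Q = 104.2 rad/s; BW = Δω/(2π) = 16.58 Hz.

(a) f₀ = 521 Hz  (b) Q = 31.43  (c) BW = 16.58 Hz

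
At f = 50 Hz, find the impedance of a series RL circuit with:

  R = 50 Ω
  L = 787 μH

Step 1 — Angular frequency: ω = 2π·f = 2π·50 = 314.2 rad/s.
Step 2 — Component impedances:
  R: Z = R = 50 Ω
  L: Z = jωL = j·314.2·0.000787 = 0 + j0.2472 Ω
Step 3 — Series combination: Z_total = R + L = 50 + j0.2472 Ω = 50∠0.3° Ω.

Z = 50 + j0.2472 Ω = 50∠0.3° Ω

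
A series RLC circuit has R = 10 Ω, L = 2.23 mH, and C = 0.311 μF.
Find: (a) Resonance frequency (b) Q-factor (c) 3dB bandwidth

Step 1 — Resonance: ω₀ = 1/√(LC) = 1/√(0.00223·3.11e-07) = 3.797e+04 rad/s.
Step 2 — f₀ = ω₀/(2π) = 6043 Hz.
Step 3 — Series Q: Q = ω₀L/R = 3.797e+04·0.00223/10 = 8.468.
Step 4 — Bandwidth: Δω = ω₀/Q = 4484 rad/s; BW = Δω/(2π) = 713.7 Hz.

(a) f₀ = 6043 Hz  (b) Q = 8.468  (c) BW = 713.7 Hz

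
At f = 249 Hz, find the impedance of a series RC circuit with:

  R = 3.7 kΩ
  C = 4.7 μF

Step 1 — Angular frequency: ω = 2π·f = 2π·249 = 1565 rad/s.
Step 2 — Component impedances:
  R: Z = R = 3700 Ω
  C: Z = 1/(jωC) = -j/(ω·C) = 0 - j136 Ω
Step 3 — Series combination: Z_total = R + C = 3700 - j136 Ω = 3702∠-2.1° Ω.

Z = 3700 - j136 Ω = 3702∠-2.1° Ω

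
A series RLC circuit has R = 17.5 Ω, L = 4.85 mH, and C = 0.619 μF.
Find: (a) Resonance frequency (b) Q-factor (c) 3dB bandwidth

Step 1 — Resonance condition Im(Z)=0 gives ω₀ = 1/√(LC).
Step 2 — ω₀ = 1/√(0.00485·6.19e-07) = 1.825e+04 rad/s.
Step 3 — f₀ = ω₀/(2π) = 2905 Hz.
Step 4 — Series Q: Q = ω₀L/R = 1.825e+04·0.00485/17.5 = 5.058.
Step 5 — 3dB bandwidth: Δω = ω₀/Q = 3608 rad/s; BW = Δω/(2π) = 574.3 Hz.

(a) f₀ = 2905 Hz  (b) Q = 5.058  (c) BW = 574.3 Hz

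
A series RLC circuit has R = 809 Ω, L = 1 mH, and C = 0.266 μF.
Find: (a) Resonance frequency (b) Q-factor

Step 1 — Resonance condition Im(Z)=0 gives ω₀ = 1/√(LC).
Step 2 — ω₀ = 1/√(0.001·2.66e-07) = 6.131e+04 rad/s.
Step 3 — f₀ = ω₀/(2π) = 9758 Hz.
Step 4 — Series Q: Q = ω₀L/R = 6.131e+04·0.001/809 = 0.07579.

(a) f₀ = 9758 Hz  (b) Q = 0.07579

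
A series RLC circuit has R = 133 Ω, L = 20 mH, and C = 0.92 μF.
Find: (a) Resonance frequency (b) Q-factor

Step 1 — Resonance condition Im(Z)=0 gives ω₀ = 1/√(LC).
Step 2 — ω₀ = 1/√(0.02·9.2e-07) = 7372 rad/s.
Step 3 — f₀ = ω₀/(2π) = 1173 Hz.
Step 4 — Series Q: Q = ω₀L/R = 7372·0.02/133 = 1.109.

(a) f₀ = 1173 Hz  (b) Q = 1.109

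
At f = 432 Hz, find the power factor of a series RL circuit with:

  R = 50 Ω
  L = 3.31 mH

Step 1 — Angular frequency: ω = 2π·f = 2π·432 = 2714 rad/s.
Step 2 — Component impedances:
  R: Z = R = 50 Ω
  L: Z = jωL = j·2714·0.00331 = 0 + j8.984 Ω
Step 3 — Series combination: Z_total = R + L = 50 + j8.984 Ω = 50.8∠10.2° Ω.
Step 4 — Power factor: PF = cos(φ) = Re(Z)/|Z| = 50/50.801 = 0.9842.
Step 5 — Type: Im(Z) = 8.984 ⇒ lagging (phase φ = 10.2°).

PF = 0.9842 (lagging, φ = 10.2°)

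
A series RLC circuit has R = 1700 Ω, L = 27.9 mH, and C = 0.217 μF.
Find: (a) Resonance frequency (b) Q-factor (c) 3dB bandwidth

Step 1 — Resonance: ω₀ = 1/√(LC) = 1/√(0.0279·2.17e-07) = 1.285e+04 rad/s.
Step 2 — f₀ = ω₀/(2π) = 2045 Hz.
Step 3 — Series Q: Q = ω₀L/R = 1.285e+04·0.0279/1700 = 0.2109.
Step 4 — Bandwidth: Δω = ω₀/Q = 6.093e+04 rad/s; BW = Δω/(2π) = 9698 Hz.

(a) f₀ = 2045 Hz  (b) Q = 0.2109  (c) BW = 9698 Hz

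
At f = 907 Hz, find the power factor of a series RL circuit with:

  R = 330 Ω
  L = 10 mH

Step 1 — Angular frequency: ω = 2π·f = 2π·907 = 5699 rad/s.
Step 2 — Component impedances:
  R: Z = R = 330 Ω
  L: Z = jωL = j·5699·0.01 = 0 + j56.99 Ω
Step 3 — Series combination: Z_total = R + L = 330 + j56.99 Ω = 334.9∠9.8° Ω.
Step 4 — Power factor: PF = cos(φ) = Re(Z)/|Z| = 330/334.9 = 0.9854.
Step 5 — Type: Im(Z) = 56.99 ⇒ lagging (phase φ = 9.8°).

PF = 0.9854 (lagging, φ = 9.8°)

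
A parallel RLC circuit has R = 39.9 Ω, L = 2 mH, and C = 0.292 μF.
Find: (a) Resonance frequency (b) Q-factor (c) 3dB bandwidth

Step 1 — Resonance: ω₀ = 1/√(LC) = 1/√(0.002·2.92e-07) = 4.138e+04 rad/s.
Step 2 — f₀ = ω₀/(2π) = 6586 Hz.
Step 3 — Parallel Q: Q = R/(ω₀L) = 39.9/(4.138e+04·0.002) = 0.4821.
Step 4 — Bandwidth: Δω = ω₀/Q = 8.583e+04 rad/s; BW = Δω/(2π) = 1.366e+04 Hz.

(a) f₀ = 6586 Hz  (b) Q = 0.4821  (c) BW = 1.366e+04 Hz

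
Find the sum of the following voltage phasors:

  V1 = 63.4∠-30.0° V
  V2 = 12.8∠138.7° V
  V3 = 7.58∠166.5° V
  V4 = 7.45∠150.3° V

Step 1 — Convert each phasor to rectangular form:
  V1 = 63.4·(cos(-30.0°) + j·sin(-30.0°)) = 54.91 - j31.7 V
  V2 = 12.8·(cos(138.7°) + j·sin(138.7°)) = -9.616 + j8.448 V
  V3 = 7.58·(cos(166.5°) + j·sin(166.5°)) = -7.371 + j1.77 V
  V4 = 7.45·(cos(150.3°) + j·sin(150.3°)) = -6.471 + j3.691 V
Step 2 — Sum components: V_total = 31.45 - j17.79 V.
Step 3 — Convert to polar: |V_total| = 36.13 V, ∠V_total = -29.5°.

V_total = 36.13∠-29.5° V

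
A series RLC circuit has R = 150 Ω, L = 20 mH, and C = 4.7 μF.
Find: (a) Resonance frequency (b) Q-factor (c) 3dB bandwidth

Step 1 — Resonance condition Im(Z)=0 gives ω₀ = 1/√(LC).
Step 2 — ω₀ = 1/√(0.02·4.7e-06) = 3262 rad/s.
Step 3 — f₀ = ω₀/(2π) = 519.1 Hz.
Step 4 — Series Q: Q = ω₀L/R = 3262·0.02/150 = 0.4349.
Step 5 — 3dB bandwidth: Δω = ω₀/Q = 7500 rad/s; BW = Δω/(2π) = 1194 Hz.

(a) f₀ = 519.1 Hz  (b) Q = 0.4349  (c) BW = 1194 Hz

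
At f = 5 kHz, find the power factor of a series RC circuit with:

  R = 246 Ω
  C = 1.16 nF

Step 1 — Angular frequency: ω = 2π·f = 2π·5000 = 3.142e+04 rad/s.
Step 2 — Component impedances:
  R: Z = R = 246 Ω
  C: Z = 1/(jωC) = -j/(ω·C) = 0 - j2.744e+04 Ω
Step 3 — Series combination: Z_total = R + C = 246 - j2.744e+04 Ω = 2.744e+04∠-89.5° Ω.
Step 4 — Power factor: PF = cos(φ) = Re(Z)/|Z| = 246/27442 = 0.008964.
Step 5 — Type: Im(Z) = -2.744e+04 ⇒ leading (phase φ = -89.5°).

PF = 0.008964 (leading, φ = -89.5°)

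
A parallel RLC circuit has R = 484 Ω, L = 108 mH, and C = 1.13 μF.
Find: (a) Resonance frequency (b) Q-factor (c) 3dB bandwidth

Step 1 — Resonance: ω₀ = 1/√(LC) = 1/√(0.108·1.13e-06) = 2863 rad/s.
Step 2 — f₀ = ω₀/(2π) = 455.6 Hz.
Step 3 — Parallel Q: Q = R/(ω₀L) = 484/(2863·0.108) = 1.566.
Step 4 — Bandwidth: Δω = ω₀/Q = 1828 rad/s; BW = Δω/(2π) = 291 Hz.

(a) f₀ = 455.6 Hz  (b) Q = 1.566  (c) BW = 291 Hz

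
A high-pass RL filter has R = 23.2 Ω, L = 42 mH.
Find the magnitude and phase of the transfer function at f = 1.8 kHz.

Step 1 — Angular frequency: ω = 2π·1800 = 1.131e+04 rad/s.
Step 2 — Transfer function: H(jω) = jωL/(R + jωL).
Step 3 — Numerator jωL = j·475; denominator R + jωL = 23.2 + j475.
Step 4 — H = 0.9976 + j0.04872.
Step 5 — Magnitude: |H| = 0.9988 (-0.0 dB); phase: φ = 2.8°.

|H| = 0.9988 (-0.0 dB), φ = 2.8°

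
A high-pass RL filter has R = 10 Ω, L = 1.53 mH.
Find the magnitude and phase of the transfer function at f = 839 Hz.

Step 1 — Angular frequency: ω = 2π·839 = 5272 rad/s.
Step 2 — Transfer function: H(jω) = jωL/(R + jωL).
Step 3 — Numerator jωL = j·8.066; denominator R + jωL = 10 + j8.066.
Step 4 — H = 0.3941 + j0.4887.
Step 5 — Magnitude: |H| = 0.6278 (-4.0 dB); phase: φ = 51.1°.

|H| = 0.6278 (-4.0 dB), φ = 51.1°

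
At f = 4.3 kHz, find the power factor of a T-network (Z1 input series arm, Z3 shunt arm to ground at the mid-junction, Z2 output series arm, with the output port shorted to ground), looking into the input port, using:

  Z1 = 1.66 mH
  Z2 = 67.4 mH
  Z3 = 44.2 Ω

Step 1 — Angular frequency: ω = 2π·f = 2π·4300 = 2.702e+04 rad/s.
Step 2 — Component impedances:
  Z1: Z = jωL = j·2.702e+04·0.00166 = 0 + j44.85 Ω
  Z2: Z = jωL = j·2.702e+04·0.0674 = 0 + j1821 Ω
  Z3: Z = R = 44.2 Ω
Step 3 — With the output port shorted to ground, the output series arm Z2 runs from the junction to ground; the shunt arm Z3 also runs from the junction to ground. They appear in parallel: Z3 || Z2 = 44.17 + j1.072 Ω.
Step 4 — Series with input arm Z1: Z_in = Z1 + (Z3 || Z2) = 44.17 + j45.92 Ω = 63.72∠46.1° Ω.
Step 5 — Power factor: PF = cos(φ) = Re(Z)/|Z| = 44.174/63.719 = 0.6933.
Step 6 — Type: Im(Z) = 45.92 ⇒ lagging (phase φ = 46.1°).

PF = 0.6933 (lagging, φ = 46.1°)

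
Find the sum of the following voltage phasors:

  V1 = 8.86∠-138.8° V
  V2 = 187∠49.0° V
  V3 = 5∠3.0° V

Step 1 — Convert each phasor to rectangular form:
  V1 = 8.86·(cos(-138.8°) + j·sin(-138.8°)) = -6.666 - j5.836 V
  V2 = 187·(cos(49.0°) + j·sin(49.0°)) = 122.7 + j141.1 V
  V3 = 5·(cos(3.0°) + j·sin(3.0°)) = 4.993 + j0.2617 V
Step 2 — Sum components: V_total = 121 + j135.6 V.
Step 3 — Convert to polar: |V_total| = 181.7 V, ∠V_total = 48.2°.

V_total = 181.7∠48.2° V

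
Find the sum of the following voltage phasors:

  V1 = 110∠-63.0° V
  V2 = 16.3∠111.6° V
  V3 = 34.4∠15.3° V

Step 1 — Convert each phasor to rectangular form:
  V1 = 110·(cos(-63.0°) + j·sin(-63.0°)) = 49.94 - j98.01 V
  V2 = 16.3·(cos(111.6°) + j·sin(111.6°)) = -6 + j15.16 V
  V3 = 34.4·(cos(15.3°) + j·sin(15.3°)) = 33.18 + j9.077 V
Step 2 — Sum components: V_total = 77.12 - j73.78 V.
Step 3 — Convert to polar: |V_total| = 106.7 V, ∠V_total = -43.7°.

V_total = 106.7∠-43.7° V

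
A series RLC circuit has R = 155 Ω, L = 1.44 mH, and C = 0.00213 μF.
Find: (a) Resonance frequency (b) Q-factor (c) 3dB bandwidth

Step 1 — Resonance condition Im(Z)=0 gives ω₀ = 1/√(LC).
Step 2 — ω₀ = 1/√(0.00144·2.13e-09) = 5.71e+05 rad/s.
Step 3 — f₀ = ω₀/(2π) = 9.088e+04 Hz.
Step 4 — Series Q: Q = ω₀L/R = 5.71e+05·0.00144/155 = 5.305.
Step 5 — 3dB bandwidth: Δω = ω₀/Q = 1.076e+05 rad/s; BW = Δω/(2π) = 1.713e+04 Hz.

(a) f₀ = 9.088e+04 Hz  (b) Q = 5.305  (c) BW = 1.713e+04 Hz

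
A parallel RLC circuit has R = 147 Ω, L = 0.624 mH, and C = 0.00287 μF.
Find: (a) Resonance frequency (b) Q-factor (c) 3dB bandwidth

Step 1 — Resonance: ω₀ = 1/√(LC) = 1/√(0.000624·2.87e-09) = 7.473e+05 rad/s.
Step 2 — f₀ = ω₀/(2π) = 1.189e+05 Hz.
Step 3 — Parallel Q: Q = R/(ω₀L) = 147/(7.473e+05·0.000624) = 0.3153.
Step 4 — Bandwidth: Δω = ω₀/Q = 2.37e+06 rad/s; BW = Δω/(2π) = 3.772e+05 Hz.

(a) f₀ = 1.189e+05 Hz  (b) Q = 0.3153  (c) BW = 3.772e+05 Hz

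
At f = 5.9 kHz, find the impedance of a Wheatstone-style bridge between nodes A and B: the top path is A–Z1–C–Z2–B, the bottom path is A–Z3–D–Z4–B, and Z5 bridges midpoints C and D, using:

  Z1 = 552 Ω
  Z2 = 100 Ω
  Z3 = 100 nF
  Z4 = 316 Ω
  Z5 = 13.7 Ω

Step 1 — Angular frequency: ω = 2π·f = 2π·5900 = 3.707e+04 rad/s.
Step 2 — Component impedances:
  Z1: Z = R = 552 Ω
  Z2: Z = R = 100 Ω
  Z3: Z = 1/(jωC) = -j/(ω·C) = 0 - j269.8 Ω
  Z4: Z = R = 316 Ω
  Z5: Z = R = 13.7 Ω
Step 3 — Bridge requires nodal analysis (the Z5 bridge couples midpoints C and D, so the two paths cannot be reduced to a simple series/parallel combination). Setting node B to ground and injecting 1 A at node A, the 3-node admittance system at A, C, D solves to V_A = Z_AB = 184.6 - j212 Ω = 281.1∠-48.9° Ω.

Z = 184.6 - j212 Ω = 281.1∠-48.9° Ω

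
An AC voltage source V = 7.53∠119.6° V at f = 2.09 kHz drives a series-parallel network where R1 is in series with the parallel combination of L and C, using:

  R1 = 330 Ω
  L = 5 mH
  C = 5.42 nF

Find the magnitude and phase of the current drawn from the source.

Step 1 — Angular frequency: ω = 2π·f = 2π·2090 = 1.313e+04 rad/s.
Step 2 — Component impedances:
  R1: Z = R = 330 Ω
  L: Z = jωL = j·1.313e+04·0.005 = 0 + j65.66 Ω
  C: Z = 1/(jωC) = -j/(ω·C) = 0 - j1.405e+04 Ω
Step 3 — Parallel branch: L || C = 1/(1/L + 1/C) = 0 + j65.97 Ω.
Step 4 — Series with R1: Z_total = R1 + (L || C) = 330 + j65.97 Ω = 336.5∠11.3° Ω.
Step 5 — Source phasor: V = 7.53∠119.6° V = -3.719 + j6.547 V.
Step 6 — Ohm's law: I = V / Z_total = (-3.719 + j6.547) / (330 + j65.97) = -0.007024 + j0.02124 A.
Step 7 — Convert to polar: |I| = 0.02238 A, ∠I = 108.3°.

I = 0.02238∠108.3° A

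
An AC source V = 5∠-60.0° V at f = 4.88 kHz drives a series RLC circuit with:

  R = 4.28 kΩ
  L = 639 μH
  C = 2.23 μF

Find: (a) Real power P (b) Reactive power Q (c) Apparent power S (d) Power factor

Step 1 — Angular frequency: ω = 2π·f = 2π·4880 = 3.066e+04 rad/s.
Step 2 — Component impedances:
  R: Z = R = 4280 Ω
  L: Z = jωL = j·3.066e+04·0.000639 = 0 + j19.59 Ω
  C: Z = 1/(jωC) = -j/(ω·C) = 0 - j14.62 Ω
Step 3 — Series combination: Z_total = R + L + C = 4280 + j4.968 Ω = 4280∠0.1° Ω.
Step 4 — Source phasor: V = 5∠-60.0° V = 2.5 - j4.33 V.
Step 5 — Current: I = V / Z = 0.0005829 - j0.001012 A = 0.001168∠-60.1° A.
Step 6 — Complex power: S = V·I* = 0.005841 + j6.78e-06 VA.
Step 7 — Real power: P = Re(S) = 0.005841 W.
Step 8 — Reactive power: Q = Im(S) = 6.78e-06 VAR.
Step 9 — Apparent power: |S| = 0.005841 VA.
Step 10 — Power factor: PF = P/|S| = 1 (lagging).

(a) P = 0.005841 W  (b) Q = 6.78e-06 VAR  (c) S = 0.005841 VA  (d) PF = 1 (lagging)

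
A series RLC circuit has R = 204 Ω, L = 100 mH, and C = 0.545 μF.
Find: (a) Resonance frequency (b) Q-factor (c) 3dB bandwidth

Step 1 — Resonance condition Im(Z)=0 gives ω₀ = 1/√(LC).
Step 2 — ω₀ = 1/√(0.1·5.45e-07) = 4284 rad/s.
Step 3 — f₀ = ω₀/(2π) = 681.7 Hz.
Step 4 — Series Q: Q = ω₀L/R = 4284·0.1/204 = 2.1.
Step 5 — 3dB bandwidth: Δω = ω₀/Q = 2040 rad/s; BW = Δω/(2π) = 324.7 Hz.

(a) f₀ = 681.7 Hz  (b) Q = 2.1  (c) BW = 324.7 Hz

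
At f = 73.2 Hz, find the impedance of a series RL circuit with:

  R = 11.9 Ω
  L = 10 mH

Step 1 — Angular frequency: ω = 2π·f = 2π·73.2 = 459.9 rad/s.
Step 2 — Component impedances:
  R: Z = R = 11.9 Ω
  L: Z = jωL = j·459.9·0.01 = 0 + j4.599 Ω
Step 3 — Series combination: Z_total = R + L = 11.9 + j4.599 Ω = 12.76∠21.1° Ω.

Z = 11.9 + j4.599 Ω = 12.76∠21.1° Ω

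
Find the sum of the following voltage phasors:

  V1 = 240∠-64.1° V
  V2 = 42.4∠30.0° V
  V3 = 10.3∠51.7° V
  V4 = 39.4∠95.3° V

Step 1 — Convert each phasor to rectangular form:
  V1 = 240·(cos(-64.1°) + j·sin(-64.1°)) = 104.8 - j215.9 V
  V2 = 42.4·(cos(30.0°) + j·sin(30.0°)) = 36.72 + j21.2 V
  V3 = 10.3·(cos(51.7°) + j·sin(51.7°)) = 6.384 + j8.083 V
  V4 = 39.4·(cos(95.3°) + j·sin(95.3°)) = -3.639 + j39.23 V
Step 2 — Sum components: V_total = 144.3 - j147.4 V.
Step 3 — Convert to polar: |V_total| = 206.3 V, ∠V_total = -45.6°.

V_total = 206.3∠-45.6° V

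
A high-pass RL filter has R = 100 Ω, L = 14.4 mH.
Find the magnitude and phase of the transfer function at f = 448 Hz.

Step 1 — Angular frequency: ω = 2π·448 = 2815 rad/s.
Step 2 — Transfer function: H(jω) = jωL/(R + jωL).
Step 3 — Numerator jωL = j·40.53; denominator R + jωL = 100 + j40.53.
Step 4 — H = 0.1411 + j0.3481.
Step 5 — Magnitude: |H| = 0.3757 (-8.5 dB); phase: φ = 67.9°.

|H| = 0.3757 (-8.5 dB), φ = 67.9°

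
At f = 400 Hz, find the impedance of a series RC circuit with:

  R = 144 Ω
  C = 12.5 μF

Step 1 — Angular frequency: ω = 2π·f = 2π·400 = 2513 rad/s.
Step 2 — Component impedances:
  R: Z = R = 144 Ω
  C: Z = 1/(jωC) = -j/(ω·C) = 0 - j31.83 Ω
Step 3 — Series combination: Z_total = R + C = 144 - j31.83 Ω = 147.5∠-12.5° Ω.

Z = 144 - j31.83 Ω = 147.5∠-12.5° Ω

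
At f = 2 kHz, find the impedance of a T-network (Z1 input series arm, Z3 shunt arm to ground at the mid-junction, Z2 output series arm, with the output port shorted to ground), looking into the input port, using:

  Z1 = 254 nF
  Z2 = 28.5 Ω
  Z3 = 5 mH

Step 1 — Angular frequency: ω = 2π·f = 2π·2000 = 1.257e+04 rad/s.
Step 2 — Component impedances:
  Z1: Z = 1/(jωC) = -j/(ω·C) = 0 - j313.3 Ω
  Z2: Z = R = 28.5 Ω
  Z3: Z = jωL = j·1.257e+04·0.005 = 0 + j62.83 Ω
Step 3 — With the output port shorted to ground, the output series arm Z2 runs from the junction to ground; the shunt arm Z3 also runs from the junction to ground. They appear in parallel: Z3 || Z2 = 23.64 + j10.72 Ω.
Step 4 — Series with input arm Z1: Z_in = Z1 + (Z3 || Z2) = 23.64 - j302.6 Ω = 303.5∠-85.5° Ω.

Z = 23.64 - j302.6 Ω = 303.5∠-85.5° Ω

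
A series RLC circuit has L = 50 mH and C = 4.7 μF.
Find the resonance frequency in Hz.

Step 1 — Resonance condition Im(Z)=0 gives ω₀ = 1/√(LC).
Step 2 — ω₀ = 1/√(0.05·4.7e-06) = 2063 rad/s.
Step 3 — f₀ = ω₀/(2π) = 328.3 Hz.

f₀ = 328.3 Hz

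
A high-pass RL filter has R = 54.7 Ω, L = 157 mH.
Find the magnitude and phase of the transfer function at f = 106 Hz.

Step 1 — Angular frequency: ω = 2π·106 = 666 rad/s.
Step 2 — Transfer function: H(jω) = jωL/(R + jωL).
Step 3 — Numerator jωL = j·104.6; denominator R + jωL = 54.7 + j104.6.
Step 4 — H = 0.7851 + j0.4107.
Step 5 — Magnitude: |H| = 0.8861 (-1.1 dB); phase: φ = 27.6°.

|H| = 0.8861 (-1.1 dB), φ = 27.6°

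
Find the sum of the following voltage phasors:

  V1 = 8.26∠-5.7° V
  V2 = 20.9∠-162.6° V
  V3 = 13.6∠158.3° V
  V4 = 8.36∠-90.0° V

Step 1 — Convert each phasor to rectangular form:
  V1 = 8.26·(cos(-5.7°) + j·sin(-5.7°)) = 8.219 - j0.8204 V
  V2 = 20.9·(cos(-162.6°) + j·sin(-162.6°)) = -19.94 - j6.25 V
  V3 = 13.6·(cos(158.3°) + j·sin(158.3°)) = -12.64 + j5.029 V
  V4 = 8.36·(cos(-90.0°) + j·sin(-90.0°)) = 0 - j8.36 V
Step 2 — Sum components: V_total = -24.36 - j10.4 V.
Step 3 — Convert to polar: |V_total| = 26.49 V, ∠V_total = -156.9°.

V_total = 26.49∠-156.9° V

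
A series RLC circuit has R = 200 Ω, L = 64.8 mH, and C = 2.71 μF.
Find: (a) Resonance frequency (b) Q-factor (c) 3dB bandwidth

Step 1 — Resonance: ω₀ = 1/√(LC) = 1/√(0.0648·2.71e-06) = 2386 rad/s.
Step 2 — f₀ = ω₀/(2π) = 379.8 Hz.
Step 3 — Series Q: Q = ω₀L/R = 2386·0.0648/200 = 0.7732.
Step 4 — Bandwidth: Δω = ω₀/Q = 3086 rad/s; BW = Δω/(2π) = 491.2 Hz.

(a) f₀ = 379.8 Hz  (b) Q = 0.7732  (c) BW = 491.2 Hz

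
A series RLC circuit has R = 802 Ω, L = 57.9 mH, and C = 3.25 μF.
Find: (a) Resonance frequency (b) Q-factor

Step 1 — Resonance condition Im(Z)=0 gives ω₀ = 1/√(LC).
Step 2 — ω₀ = 1/√(0.0579·3.25e-06) = 2305 rad/s.
Step 3 — f₀ = ω₀/(2π) = 366.9 Hz.
Step 4 — Series Q: Q = ω₀L/R = 2305·0.0579/802 = 0.1664.

(a) f₀ = 366.9 Hz  (b) Q = 0.1664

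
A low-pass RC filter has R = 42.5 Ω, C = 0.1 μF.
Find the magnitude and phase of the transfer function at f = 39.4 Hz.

Step 1 — Angular frequency: ω = 2π·39.4 = 247.6 rad/s.
Step 2 — Transfer function: H(jω) = 1/(1 + jωRC).
Step 3 — Denominator: 1 + jωRC = 1 + j·247.6·42.5·1e-07 = 1 + j0.001052.
Step 4 — H = 1 - j0.001052.
Step 5 — Magnitude: |H| = 1 (-0.0 dB); phase: φ = -0.1°.

|H| = 1 (-0.0 dB), φ = -0.1°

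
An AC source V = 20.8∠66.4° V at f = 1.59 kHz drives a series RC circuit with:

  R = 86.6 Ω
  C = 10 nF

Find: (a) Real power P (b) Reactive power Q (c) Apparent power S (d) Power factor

Step 1 — Angular frequency: ω = 2π·f = 2π·1590 = 9990 rad/s.
Step 2 — Component impedances:
  R: Z = R = 86.6 Ω
  C: Z = 1/(jωC) = -j/(ω·C) = 0 - j1.001e+04 Ω
Step 3 — Series combination: Z_total = R + C = 86.6 - j1.001e+04 Ω = 1.001e+04∠-89.5° Ω.
Step 4 — Source phasor: V = 20.8∠66.4° V = 8.327 + j19.06 V.
Step 5 — Current: I = V / Z = -0.001897 + j0.0008483 A = 0.002078∠155.9° A.
Step 6 — Complex power: S = V·I* = 0.0003739 - j0.04322 VA.
Step 7 — Real power: P = Re(S) = 0.0003739 W.
Step 8 — Reactive power: Q = Im(S) = -0.04322 VAR.
Step 9 — Apparent power: |S| = 0.04322 VA.
Step 10 — Power factor: PF = P/|S| = 0.008651 (leading).

(a) P = 0.0003739 W  (b) Q = -0.04322 VAR  (c) S = 0.04322 VA  (d) PF = 0.008651 (leading)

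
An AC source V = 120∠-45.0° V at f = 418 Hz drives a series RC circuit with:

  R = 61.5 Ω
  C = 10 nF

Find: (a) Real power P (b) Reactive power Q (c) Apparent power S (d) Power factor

Step 1 — Angular frequency: ω = 2π·f = 2π·418 = 2626 rad/s.
Step 2 — Component impedances:
  R: Z = R = 61.5 Ω
  C: Z = 1/(jωC) = -j/(ω·C) = 0 - j3.808e+04 Ω
Step 3 — Series combination: Z_total = R + C = 61.5 - j3.808e+04 Ω = 3.808e+04∠-89.9° Ω.
Step 4 — Source phasor: V = 120∠-45.0° V = 84.85 - j84.85 V.
Step 5 — Current: I = V / Z = 0.002232 + j0.002225 A = 0.003152∠44.9° A.
Step 6 — Complex power: S = V·I* = 0.0006109 - j0.3782 VA.
Step 7 — Real power: P = Re(S) = 0.0006109 W.
Step 8 — Reactive power: Q = Im(S) = -0.3782 VAR.
Step 9 — Apparent power: |S| = 0.3782 VA.
Step 10 — Power factor: PF = P/|S| = 0.001615 (leading).

(a) P = 0.0006109 W  (b) Q = -0.3782 VAR  (c) S = 0.3782 VA  (d) PF = 0.001615 (leading)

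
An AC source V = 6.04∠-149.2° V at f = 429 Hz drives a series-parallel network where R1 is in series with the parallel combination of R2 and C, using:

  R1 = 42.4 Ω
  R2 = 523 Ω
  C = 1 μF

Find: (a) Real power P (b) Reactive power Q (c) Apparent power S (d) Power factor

Step 1 — Angular frequency: ω = 2π·f = 2π·429 = 2695 rad/s.
Step 2 — Component impedances:
  R1: Z = R = 42.4 Ω
  R2: Z = R = 523 Ω
  C: Z = 1/(jωC) = -j/(ω·C) = 0 - j371 Ω
Step 3 — Parallel branch: R2 || C = 1/(1/R2 + 1/C) = 175.1 - j246.8 Ω.
Step 4 — Series with R1: Z_total = R1 + (R2 || C) = 217.5 - j246.8 Ω = 328.9∠-48.6° Ω.
Step 5 — Source phasor: V = 6.04∠-149.2° V = -5.188 - j3.093 V.
Step 6 — Current: I = V / Z = -0.003373 - j0.01805 A = 0.01836∠-100.6° A.
Step 7 — Complex power: S = V·I* = 0.07332 - j0.08321 VA.
Step 8 — Real power: P = Re(S) = 0.07332 W.
Step 9 — Reactive power: Q = Im(S) = -0.08321 VAR.
Step 10 — Apparent power: |S| = 0.1109 VA.
Step 11 — Power factor: PF = P/|S| = 0.6611 (leading).

(a) P = 0.07332 W  (b) Q = -0.08321 VAR  (c) S = 0.1109 VA  (d) PF = 0.6611 (leading)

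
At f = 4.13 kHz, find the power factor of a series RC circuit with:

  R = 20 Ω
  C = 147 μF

Step 1 — Angular frequency: ω = 2π·f = 2π·4130 = 2.595e+04 rad/s.
Step 2 — Component impedances:
  R: Z = R = 20 Ω
  C: Z = 1/(jωC) = -j/(ω·C) = 0 - j0.2622 Ω
Step 3 — Series combination: Z_total = R + C = 20 - j0.2622 Ω = 20∠-0.8° Ω.
Step 4 — Power factor: PF = cos(φ) = Re(Z)/|Z| = 20/20.002 = 0.9999.
Step 5 — Type: Im(Z) = -0.2622 ⇒ leading (phase φ = -0.8°).

PF = 0.9999 (leading, φ = -0.8°)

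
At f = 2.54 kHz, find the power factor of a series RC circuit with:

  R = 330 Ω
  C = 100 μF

Step 1 — Angular frequency: ω = 2π·f = 2π·2540 = 1.596e+04 rad/s.
Step 2 — Component impedances:
  R: Z = R = 330 Ω
  C: Z = 1/(jωC) = -j/(ω·C) = 0 - j0.6266 Ω
Step 3 — Series combination: Z_total = R + C = 330 - j0.6266 Ω = 330∠-0.1° Ω.
Step 4 — Power factor: PF = cos(φ) = Re(Z)/|Z| = 330/330 = 1.
Step 5 — Type: Im(Z) = -0.6266 ⇒ leading (phase φ = -0.1°).

PF = 1 (leading, φ = -0.1°)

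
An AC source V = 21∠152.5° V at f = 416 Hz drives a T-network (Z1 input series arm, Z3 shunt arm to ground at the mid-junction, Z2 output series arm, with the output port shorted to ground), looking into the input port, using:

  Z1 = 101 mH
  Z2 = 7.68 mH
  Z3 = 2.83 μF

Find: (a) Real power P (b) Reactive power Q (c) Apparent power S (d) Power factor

Step 1 — Angular frequency: ω = 2π·f = 2π·416 = 2614 rad/s.
Step 2 — Component impedances:
  Z1: Z = jωL = j·2614·0.101 = 0 + j264 Ω
  Z2: Z = jωL = j·2614·0.00768 = 0 + j20.07 Ω
  Z3: Z = 1/(jωC) = -j/(ω·C) = 0 - j135.2 Ω
Step 3 — With the output port shorted to ground, the output series arm Z2 runs from the junction to ground; the shunt arm Z3 also runs from the junction to ground. They appear in parallel: Z3 || Z2 = 0 + j23.57 Ω.
Step 4 — Series with input arm Z1: Z_in = Z1 + (Z3 || Z2) = 0 + j287.6 Ω = 287.6∠90.0° Ω.
Step 5 — Source phasor: V = 21∠152.5° V = -18.63 + j9.697 V.
Step 6 — Current: I = V / Z = 0.03372 + j0.06477 A = 0.07303∠62.5° A.
Step 7 — Complex power: S = V·I* = 0 + j1.534 VA.
Step 8 — Real power: P = Re(S) = 0 W.
Step 9 — Reactive power: Q = Im(S) = 1.534 VAR.
Step 10 — Apparent power: |S| = 1.534 VA.
Step 11 — Power factor: PF = P/|S| = 0 (lagging).

(a) P = 0 W  (b) Q = 1.534 VAR  (c) S = 1.534 VA  (d) PF = 0 (lagging)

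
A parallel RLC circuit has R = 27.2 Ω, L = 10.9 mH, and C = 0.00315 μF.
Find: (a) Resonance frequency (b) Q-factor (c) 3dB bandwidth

Step 1 — Resonance: ω₀ = 1/√(LC) = 1/√(0.0109·3.15e-09) = 1.707e+05 rad/s.
Step 2 — f₀ = ω₀/(2π) = 2.716e+04 Hz.
Step 3 — Parallel Q: Q = R/(ω₀L) = 27.2/(1.707e+05·0.0109) = 0.01462.
Step 4 — Bandwidth: Δω = ω₀/Q = 1.167e+07 rad/s; BW = Δω/(2π) = 1.858e+06 Hz.

(a) f₀ = 2.716e+04 Hz  (b) Q = 0.01462  (c) BW = 1.858e+06 Hz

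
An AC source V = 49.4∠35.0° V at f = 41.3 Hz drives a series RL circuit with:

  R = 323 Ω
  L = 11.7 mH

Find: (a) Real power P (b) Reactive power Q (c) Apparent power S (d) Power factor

Step 1 — Angular frequency: ω = 2π·f = 2π·41.3 = 259.5 rad/s.
Step 2 — Component impedances:
  R: Z = R = 323 Ω
  L: Z = jωL = j·259.5·0.0117 = 0 + j3.036 Ω
Step 3 — Series combination: Z_total = R + L = 323 + j3.036 Ω = 323∠0.5° Ω.
Step 4 — Source phasor: V = 49.4∠35.0° V = 40.47 + j28.33 V.
Step 5 — Current: I = V / Z = 0.1261 + j0.08654 A = 0.1529∠34.5° A.
Step 6 — Complex power: S = V·I* = 7.555 + j0.07101 VA.
Step 7 — Real power: P = Re(S) = 7.555 W.
Step 8 — Reactive power: Q = Im(S) = 0.07101 VAR.
Step 9 — Apparent power: |S| = 7.555 VA.
Step 10 — Power factor: PF = P/|S| = 1 (lagging).

(a) P = 7.555 W  (b) Q = 0.07101 VAR  (c) S = 7.555 VA  (d) PF = 1 (lagging)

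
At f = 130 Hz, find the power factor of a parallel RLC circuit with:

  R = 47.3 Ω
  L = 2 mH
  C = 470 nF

Step 1 — Angular frequency: ω = 2π·f = 2π·130 = 816.8 rad/s.
Step 2 — Component impedances:
  R: Z = R = 47.3 Ω
  L: Z = jωL = j·816.8·0.002 = 0 + j1.634 Ω
  C: Z = 1/(jωC) = -j/(ω·C) = 0 - j2605 Ω
Step 3 — Parallel combination: 1/Z_total = 1/R + 1/L + 1/C; Z_total = 0.05643 + j1.633 Ω = 1.634∠88.0° Ω.
Step 4 — Power factor: PF = cos(φ) = Re(Z)/|Z| = 0.056425/1.6337 = 0.03454.
Step 5 — Type: Im(Z) = 1.633 ⇒ lagging (phase φ = 88.0°).

PF = 0.03454 (lagging, φ = 88.0°)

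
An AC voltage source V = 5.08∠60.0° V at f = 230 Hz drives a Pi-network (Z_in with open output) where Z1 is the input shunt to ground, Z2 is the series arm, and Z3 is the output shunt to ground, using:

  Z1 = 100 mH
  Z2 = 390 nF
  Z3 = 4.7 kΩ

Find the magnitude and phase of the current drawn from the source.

Step 1 — Angular frequency: ω = 2π·f = 2π·230 = 1445 rad/s.
Step 2 — Component impedances:
  Z1: Z = jωL = j·1445·0.1 = 0 + j144.5 Ω
  Z2: Z = 1/(jωC) = -j/(ω·C) = 0 - j1774 Ω
  Z3: Z = R = 4700 Ω
Step 3 — With open output, the series arm Z2 and the output shunt Z3 appear in series to ground: Z2 + Z3 = 4700 - j1774 Ω.
Step 4 — Parallel with input shunt Z1: Z_in = Z1 || (Z2 + Z3) = 3.966 + j145.9 Ω = 145.9∠88.4° Ω.
Step 5 — Source phasor: V = 5.08∠60.0° V = 2.54 + j4.399 V.
Step 6 — Ohm's law: I = V / Z_total = (2.54 + j4.399) / (3.966 + j145.9) = 0.03061 - j0.01658 A.
Step 7 — Convert to polar: |I| = 0.03481 A, ∠I = -28.4°.

I = 0.03481∠-28.4° A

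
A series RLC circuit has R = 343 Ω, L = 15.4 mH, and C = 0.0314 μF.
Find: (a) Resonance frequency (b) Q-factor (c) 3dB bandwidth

Step 1 — Resonance condition Im(Z)=0 gives ω₀ = 1/√(LC).
Step 2 — ω₀ = 1/√(0.0154·3.14e-08) = 4.548e+04 rad/s.
Step 3 — f₀ = ω₀/(2π) = 7238 Hz.
Step 4 — Series Q: Q = ω₀L/R = 4.548e+04·0.0154/343 = 2.042.
Step 5 — 3dB bandwidth: Δω = ω₀/Q = 2.227e+04 rad/s; BW = Δω/(2π) = 3545 Hz.

(a) f₀ = 7238 Hz  (b) Q = 2.042  (c) BW = 3545 Hz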